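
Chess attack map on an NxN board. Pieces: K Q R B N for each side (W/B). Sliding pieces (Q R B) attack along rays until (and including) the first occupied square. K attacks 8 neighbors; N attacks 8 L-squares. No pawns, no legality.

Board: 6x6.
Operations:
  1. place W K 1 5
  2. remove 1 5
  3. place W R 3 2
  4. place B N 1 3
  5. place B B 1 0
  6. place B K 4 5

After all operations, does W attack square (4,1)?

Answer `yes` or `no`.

Answer: no

Derivation:
Op 1: place WK@(1,5)
Op 2: remove (1,5)
Op 3: place WR@(3,2)
Op 4: place BN@(1,3)
Op 5: place BB@(1,0)
Op 6: place BK@(4,5)
Per-piece attacks for W:
  WR@(3,2): attacks (3,3) (3,4) (3,5) (3,1) (3,0) (4,2) (5,2) (2,2) (1,2) (0,2)
W attacks (4,1): no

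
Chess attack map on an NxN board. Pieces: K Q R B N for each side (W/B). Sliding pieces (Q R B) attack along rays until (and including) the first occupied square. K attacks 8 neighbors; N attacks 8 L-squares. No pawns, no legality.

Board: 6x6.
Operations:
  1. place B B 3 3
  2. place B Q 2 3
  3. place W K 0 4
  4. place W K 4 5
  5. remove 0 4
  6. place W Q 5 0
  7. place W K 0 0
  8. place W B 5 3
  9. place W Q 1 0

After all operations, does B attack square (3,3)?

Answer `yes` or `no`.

Answer: yes

Derivation:
Op 1: place BB@(3,3)
Op 2: place BQ@(2,3)
Op 3: place WK@(0,4)
Op 4: place WK@(4,5)
Op 5: remove (0,4)
Op 6: place WQ@(5,0)
Op 7: place WK@(0,0)
Op 8: place WB@(5,3)
Op 9: place WQ@(1,0)
Per-piece attacks for B:
  BQ@(2,3): attacks (2,4) (2,5) (2,2) (2,1) (2,0) (3,3) (1,3) (0,3) (3,4) (4,5) (3,2) (4,1) (5,0) (1,4) (0,5) (1,2) (0,1) [ray(1,0) blocked at (3,3); ray(1,1) blocked at (4,5); ray(1,-1) blocked at (5,0)]
  BB@(3,3): attacks (4,4) (5,5) (4,2) (5,1) (2,4) (1,5) (2,2) (1,1) (0,0) [ray(-1,-1) blocked at (0,0)]
B attacks (3,3): yes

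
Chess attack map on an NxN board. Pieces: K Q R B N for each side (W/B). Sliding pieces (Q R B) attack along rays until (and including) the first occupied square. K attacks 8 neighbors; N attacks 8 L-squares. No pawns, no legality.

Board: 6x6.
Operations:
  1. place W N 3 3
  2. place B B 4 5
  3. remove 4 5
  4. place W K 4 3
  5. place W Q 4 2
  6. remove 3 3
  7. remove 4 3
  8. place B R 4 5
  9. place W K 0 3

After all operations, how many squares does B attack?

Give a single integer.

Answer: 8

Derivation:
Op 1: place WN@(3,3)
Op 2: place BB@(4,5)
Op 3: remove (4,5)
Op 4: place WK@(4,3)
Op 5: place WQ@(4,2)
Op 6: remove (3,3)
Op 7: remove (4,3)
Op 8: place BR@(4,5)
Op 9: place WK@(0,3)
Per-piece attacks for B:
  BR@(4,5): attacks (4,4) (4,3) (4,2) (5,5) (3,5) (2,5) (1,5) (0,5) [ray(0,-1) blocked at (4,2)]
Union (8 distinct): (0,5) (1,5) (2,5) (3,5) (4,2) (4,3) (4,4) (5,5)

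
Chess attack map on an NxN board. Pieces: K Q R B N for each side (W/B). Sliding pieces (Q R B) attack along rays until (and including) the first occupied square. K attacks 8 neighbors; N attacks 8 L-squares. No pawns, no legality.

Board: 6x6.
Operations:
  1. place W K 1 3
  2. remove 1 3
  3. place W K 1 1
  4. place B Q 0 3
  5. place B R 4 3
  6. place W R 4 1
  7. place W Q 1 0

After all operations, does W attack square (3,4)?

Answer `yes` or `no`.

Answer: no

Derivation:
Op 1: place WK@(1,3)
Op 2: remove (1,3)
Op 3: place WK@(1,1)
Op 4: place BQ@(0,3)
Op 5: place BR@(4,3)
Op 6: place WR@(4,1)
Op 7: place WQ@(1,0)
Per-piece attacks for W:
  WQ@(1,0): attacks (1,1) (2,0) (3,0) (4,0) (5,0) (0,0) (2,1) (3,2) (4,3) (0,1) [ray(0,1) blocked at (1,1); ray(1,1) blocked at (4,3)]
  WK@(1,1): attacks (1,2) (1,0) (2,1) (0,1) (2,2) (2,0) (0,2) (0,0)
  WR@(4,1): attacks (4,2) (4,3) (4,0) (5,1) (3,1) (2,1) (1,1) [ray(0,1) blocked at (4,3); ray(-1,0) blocked at (1,1)]
W attacks (3,4): no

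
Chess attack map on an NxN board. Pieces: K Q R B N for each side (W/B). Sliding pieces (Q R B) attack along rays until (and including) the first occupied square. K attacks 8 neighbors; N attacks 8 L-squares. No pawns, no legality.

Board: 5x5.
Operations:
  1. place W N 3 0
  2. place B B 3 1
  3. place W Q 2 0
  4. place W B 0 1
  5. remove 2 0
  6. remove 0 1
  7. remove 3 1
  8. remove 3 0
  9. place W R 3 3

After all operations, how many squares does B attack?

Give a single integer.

Answer: 0

Derivation:
Op 1: place WN@(3,0)
Op 2: place BB@(3,1)
Op 3: place WQ@(2,0)
Op 4: place WB@(0,1)
Op 5: remove (2,0)
Op 6: remove (0,1)
Op 7: remove (3,1)
Op 8: remove (3,0)
Op 9: place WR@(3,3)
Per-piece attacks for B:
Union (0 distinct): (none)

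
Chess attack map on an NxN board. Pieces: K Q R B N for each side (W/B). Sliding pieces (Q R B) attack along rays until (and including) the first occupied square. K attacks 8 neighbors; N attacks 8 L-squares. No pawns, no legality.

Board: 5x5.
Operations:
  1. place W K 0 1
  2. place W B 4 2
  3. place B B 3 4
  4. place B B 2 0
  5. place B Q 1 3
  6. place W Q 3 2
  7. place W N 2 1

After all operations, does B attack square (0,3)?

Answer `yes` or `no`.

Op 1: place WK@(0,1)
Op 2: place WB@(4,2)
Op 3: place BB@(3,4)
Op 4: place BB@(2,0)
Op 5: place BQ@(1,3)
Op 6: place WQ@(3,2)
Op 7: place WN@(2,1)
Per-piece attacks for B:
  BQ@(1,3): attacks (1,4) (1,2) (1,1) (1,0) (2,3) (3,3) (4,3) (0,3) (2,4) (2,2) (3,1) (4,0) (0,4) (0,2)
  BB@(2,0): attacks (3,1) (4,2) (1,1) (0,2) [ray(1,1) blocked at (4,2)]
  BB@(3,4): attacks (4,3) (2,3) (1,2) (0,1) [ray(-1,-1) blocked at (0,1)]
B attacks (0,3): yes

Answer: yes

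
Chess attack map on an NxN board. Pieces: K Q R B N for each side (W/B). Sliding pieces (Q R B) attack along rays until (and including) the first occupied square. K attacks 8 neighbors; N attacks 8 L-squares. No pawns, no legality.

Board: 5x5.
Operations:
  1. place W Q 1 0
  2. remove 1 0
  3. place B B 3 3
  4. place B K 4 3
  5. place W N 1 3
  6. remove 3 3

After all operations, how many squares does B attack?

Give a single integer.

Op 1: place WQ@(1,0)
Op 2: remove (1,0)
Op 3: place BB@(3,3)
Op 4: place BK@(4,3)
Op 5: place WN@(1,3)
Op 6: remove (3,3)
Per-piece attacks for B:
  BK@(4,3): attacks (4,4) (4,2) (3,3) (3,4) (3,2)
Union (5 distinct): (3,2) (3,3) (3,4) (4,2) (4,4)

Answer: 5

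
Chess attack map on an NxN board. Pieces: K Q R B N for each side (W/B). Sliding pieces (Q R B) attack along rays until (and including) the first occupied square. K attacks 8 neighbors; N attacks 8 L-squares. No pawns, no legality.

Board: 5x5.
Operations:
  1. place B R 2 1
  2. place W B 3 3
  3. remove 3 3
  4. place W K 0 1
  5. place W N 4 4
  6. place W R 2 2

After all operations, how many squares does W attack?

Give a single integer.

Answer: 10

Derivation:
Op 1: place BR@(2,1)
Op 2: place WB@(3,3)
Op 3: remove (3,3)
Op 4: place WK@(0,1)
Op 5: place WN@(4,4)
Op 6: place WR@(2,2)
Per-piece attacks for W:
  WK@(0,1): attacks (0,2) (0,0) (1,1) (1,2) (1,0)
  WR@(2,2): attacks (2,3) (2,4) (2,1) (3,2) (4,2) (1,2) (0,2) [ray(0,-1) blocked at (2,1)]
  WN@(4,4): attacks (3,2) (2,3)
Union (10 distinct): (0,0) (0,2) (1,0) (1,1) (1,2) (2,1) (2,3) (2,4) (3,2) (4,2)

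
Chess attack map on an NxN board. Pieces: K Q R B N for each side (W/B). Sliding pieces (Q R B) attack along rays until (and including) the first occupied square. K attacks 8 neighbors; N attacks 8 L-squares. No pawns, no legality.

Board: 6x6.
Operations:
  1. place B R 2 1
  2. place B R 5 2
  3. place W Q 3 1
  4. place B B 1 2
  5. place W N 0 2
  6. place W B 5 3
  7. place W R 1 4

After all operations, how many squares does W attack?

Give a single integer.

Op 1: place BR@(2,1)
Op 2: place BR@(5,2)
Op 3: place WQ@(3,1)
Op 4: place BB@(1,2)
Op 5: place WN@(0,2)
Op 6: place WB@(5,3)
Op 7: place WR@(1,4)
Per-piece attacks for W:
  WN@(0,2): attacks (1,4) (2,3) (1,0) (2,1)
  WR@(1,4): attacks (1,5) (1,3) (1,2) (2,4) (3,4) (4,4) (5,4) (0,4) [ray(0,-1) blocked at (1,2)]
  WQ@(3,1): attacks (3,2) (3,3) (3,4) (3,5) (3,0) (4,1) (5,1) (2,1) (4,2) (5,3) (4,0) (2,2) (1,3) (0,4) (2,0) [ray(-1,0) blocked at (2,1); ray(1,1) blocked at (5,3)]
  WB@(5,3): attacks (4,4) (3,5) (4,2) (3,1) [ray(-1,-1) blocked at (3,1)]
Union (24 distinct): (0,4) (1,0) (1,2) (1,3) (1,4) (1,5) (2,0) (2,1) (2,2) (2,3) (2,4) (3,0) (3,1) (3,2) (3,3) (3,4) (3,5) (4,0) (4,1) (4,2) (4,4) (5,1) (5,3) (5,4)

Answer: 24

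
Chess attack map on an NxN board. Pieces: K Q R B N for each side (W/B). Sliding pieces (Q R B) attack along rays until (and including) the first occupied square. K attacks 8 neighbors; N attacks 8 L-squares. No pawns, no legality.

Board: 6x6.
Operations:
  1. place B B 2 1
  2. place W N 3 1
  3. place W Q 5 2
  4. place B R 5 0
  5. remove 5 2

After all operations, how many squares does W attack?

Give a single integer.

Answer: 6

Derivation:
Op 1: place BB@(2,1)
Op 2: place WN@(3,1)
Op 3: place WQ@(5,2)
Op 4: place BR@(5,0)
Op 5: remove (5,2)
Per-piece attacks for W:
  WN@(3,1): attacks (4,3) (5,2) (2,3) (1,2) (5,0) (1,0)
Union (6 distinct): (1,0) (1,2) (2,3) (4,3) (5,0) (5,2)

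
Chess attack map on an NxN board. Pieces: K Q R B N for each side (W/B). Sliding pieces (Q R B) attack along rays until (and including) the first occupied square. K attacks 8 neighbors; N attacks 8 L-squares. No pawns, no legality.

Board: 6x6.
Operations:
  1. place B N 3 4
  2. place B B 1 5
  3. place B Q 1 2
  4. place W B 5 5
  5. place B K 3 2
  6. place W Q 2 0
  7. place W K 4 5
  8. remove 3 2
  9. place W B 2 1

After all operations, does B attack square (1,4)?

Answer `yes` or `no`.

Answer: yes

Derivation:
Op 1: place BN@(3,4)
Op 2: place BB@(1,5)
Op 3: place BQ@(1,2)
Op 4: place WB@(5,5)
Op 5: place BK@(3,2)
Op 6: place WQ@(2,0)
Op 7: place WK@(4,5)
Op 8: remove (3,2)
Op 9: place WB@(2,1)
Per-piece attacks for B:
  BQ@(1,2): attacks (1,3) (1,4) (1,5) (1,1) (1,0) (2,2) (3,2) (4,2) (5,2) (0,2) (2,3) (3,4) (2,1) (0,3) (0,1) [ray(0,1) blocked at (1,5); ray(1,1) blocked at (3,4); ray(1,-1) blocked at (2,1)]
  BB@(1,5): attacks (2,4) (3,3) (4,2) (5,1) (0,4)
  BN@(3,4): attacks (5,5) (1,5) (4,2) (5,3) (2,2) (1,3)
B attacks (1,4): yes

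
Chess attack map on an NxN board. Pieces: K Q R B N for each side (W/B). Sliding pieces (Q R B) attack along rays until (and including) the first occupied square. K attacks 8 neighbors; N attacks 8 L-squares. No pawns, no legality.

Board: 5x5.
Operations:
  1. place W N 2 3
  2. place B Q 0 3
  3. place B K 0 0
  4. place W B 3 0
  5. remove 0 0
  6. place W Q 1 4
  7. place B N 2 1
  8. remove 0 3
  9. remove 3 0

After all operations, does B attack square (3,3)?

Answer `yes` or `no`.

Answer: yes

Derivation:
Op 1: place WN@(2,3)
Op 2: place BQ@(0,3)
Op 3: place BK@(0,0)
Op 4: place WB@(3,0)
Op 5: remove (0,0)
Op 6: place WQ@(1,4)
Op 7: place BN@(2,1)
Op 8: remove (0,3)
Op 9: remove (3,0)
Per-piece attacks for B:
  BN@(2,1): attacks (3,3) (4,2) (1,3) (0,2) (4,0) (0,0)
B attacks (3,3): yes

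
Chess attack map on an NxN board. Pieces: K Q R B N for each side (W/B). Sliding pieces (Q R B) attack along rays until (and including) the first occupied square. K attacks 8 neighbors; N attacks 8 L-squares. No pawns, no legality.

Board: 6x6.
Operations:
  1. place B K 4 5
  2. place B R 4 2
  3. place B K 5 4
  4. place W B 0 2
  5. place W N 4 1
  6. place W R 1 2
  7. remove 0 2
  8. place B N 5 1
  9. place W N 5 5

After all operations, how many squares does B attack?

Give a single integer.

Answer: 14

Derivation:
Op 1: place BK@(4,5)
Op 2: place BR@(4,2)
Op 3: place BK@(5,4)
Op 4: place WB@(0,2)
Op 5: place WN@(4,1)
Op 6: place WR@(1,2)
Op 7: remove (0,2)
Op 8: place BN@(5,1)
Op 9: place WN@(5,5)
Per-piece attacks for B:
  BR@(4,2): attacks (4,3) (4,4) (4,5) (4,1) (5,2) (3,2) (2,2) (1,2) [ray(0,1) blocked at (4,5); ray(0,-1) blocked at (4,1); ray(-1,0) blocked at (1,2)]
  BK@(4,5): attacks (4,4) (5,5) (3,5) (5,4) (3,4)
  BN@(5,1): attacks (4,3) (3,2) (3,0)
  BK@(5,4): attacks (5,5) (5,3) (4,4) (4,5) (4,3)
Union (14 distinct): (1,2) (2,2) (3,0) (3,2) (3,4) (3,5) (4,1) (4,3) (4,4) (4,5) (5,2) (5,3) (5,4) (5,5)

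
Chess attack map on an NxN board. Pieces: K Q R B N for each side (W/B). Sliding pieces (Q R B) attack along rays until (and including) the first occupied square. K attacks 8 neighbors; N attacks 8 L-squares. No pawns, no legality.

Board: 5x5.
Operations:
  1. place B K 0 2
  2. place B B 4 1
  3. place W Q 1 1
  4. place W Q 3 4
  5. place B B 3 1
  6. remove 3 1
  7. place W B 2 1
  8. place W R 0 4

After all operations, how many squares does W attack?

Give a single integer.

Op 1: place BK@(0,2)
Op 2: place BB@(4,1)
Op 3: place WQ@(1,1)
Op 4: place WQ@(3,4)
Op 5: place BB@(3,1)
Op 6: remove (3,1)
Op 7: place WB@(2,1)
Op 8: place WR@(0,4)
Per-piece attacks for W:
  WR@(0,4): attacks (0,3) (0,2) (1,4) (2,4) (3,4) [ray(0,-1) blocked at (0,2); ray(1,0) blocked at (3,4)]
  WQ@(1,1): attacks (1,2) (1,3) (1,4) (1,0) (2,1) (0,1) (2,2) (3,3) (4,4) (2,0) (0,2) (0,0) [ray(1,0) blocked at (2,1); ray(-1,1) blocked at (0,2)]
  WB@(2,1): attacks (3,2) (4,3) (3,0) (1,2) (0,3) (1,0)
  WQ@(3,4): attacks (3,3) (3,2) (3,1) (3,0) (4,4) (2,4) (1,4) (0,4) (4,3) (2,3) (1,2) (0,1) [ray(-1,0) blocked at (0,4)]
Union (21 distinct): (0,0) (0,1) (0,2) (0,3) (0,4) (1,0) (1,2) (1,3) (1,4) (2,0) (2,1) (2,2) (2,3) (2,4) (3,0) (3,1) (3,2) (3,3) (3,4) (4,3) (4,4)

Answer: 21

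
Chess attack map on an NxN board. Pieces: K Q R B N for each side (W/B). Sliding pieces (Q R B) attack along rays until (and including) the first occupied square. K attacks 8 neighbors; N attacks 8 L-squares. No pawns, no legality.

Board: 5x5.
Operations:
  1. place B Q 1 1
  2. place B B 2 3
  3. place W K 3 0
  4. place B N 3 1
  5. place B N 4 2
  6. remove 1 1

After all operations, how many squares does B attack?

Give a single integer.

Op 1: place BQ@(1,1)
Op 2: place BB@(2,3)
Op 3: place WK@(3,0)
Op 4: place BN@(3,1)
Op 5: place BN@(4,2)
Op 6: remove (1,1)
Per-piece attacks for B:
  BB@(2,3): attacks (3,4) (3,2) (4,1) (1,4) (1,2) (0,1)
  BN@(3,1): attacks (4,3) (2,3) (1,2) (1,0)
  BN@(4,2): attacks (3,4) (2,3) (3,0) (2,1)
Union (11 distinct): (0,1) (1,0) (1,2) (1,4) (2,1) (2,3) (3,0) (3,2) (3,4) (4,1) (4,3)

Answer: 11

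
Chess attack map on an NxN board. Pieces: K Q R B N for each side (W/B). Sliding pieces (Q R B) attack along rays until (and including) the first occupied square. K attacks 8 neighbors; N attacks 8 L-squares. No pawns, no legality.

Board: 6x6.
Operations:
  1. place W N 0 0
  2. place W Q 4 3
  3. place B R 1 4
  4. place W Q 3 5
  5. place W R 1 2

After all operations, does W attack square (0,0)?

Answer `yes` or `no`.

Op 1: place WN@(0,0)
Op 2: place WQ@(4,3)
Op 3: place BR@(1,4)
Op 4: place WQ@(3,5)
Op 5: place WR@(1,2)
Per-piece attacks for W:
  WN@(0,0): attacks (1,2) (2,1)
  WR@(1,2): attacks (1,3) (1,4) (1,1) (1,0) (2,2) (3,2) (4,2) (5,2) (0,2) [ray(0,1) blocked at (1,4)]
  WQ@(3,5): attacks (3,4) (3,3) (3,2) (3,1) (3,0) (4,5) (5,5) (2,5) (1,5) (0,5) (4,4) (5,3) (2,4) (1,3) (0,2)
  WQ@(4,3): attacks (4,4) (4,5) (4,2) (4,1) (4,0) (5,3) (3,3) (2,3) (1,3) (0,3) (5,4) (5,2) (3,4) (2,5) (3,2) (2,1) (1,0)
W attacks (0,0): no

Answer: no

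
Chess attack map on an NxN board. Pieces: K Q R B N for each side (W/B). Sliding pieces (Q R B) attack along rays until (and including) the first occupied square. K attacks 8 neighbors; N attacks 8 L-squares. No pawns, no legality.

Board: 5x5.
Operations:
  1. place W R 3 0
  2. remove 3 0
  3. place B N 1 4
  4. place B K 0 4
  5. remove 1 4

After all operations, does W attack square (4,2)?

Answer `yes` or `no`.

Op 1: place WR@(3,0)
Op 2: remove (3,0)
Op 3: place BN@(1,4)
Op 4: place BK@(0,4)
Op 5: remove (1,4)
Per-piece attacks for W:
W attacks (4,2): no

Answer: no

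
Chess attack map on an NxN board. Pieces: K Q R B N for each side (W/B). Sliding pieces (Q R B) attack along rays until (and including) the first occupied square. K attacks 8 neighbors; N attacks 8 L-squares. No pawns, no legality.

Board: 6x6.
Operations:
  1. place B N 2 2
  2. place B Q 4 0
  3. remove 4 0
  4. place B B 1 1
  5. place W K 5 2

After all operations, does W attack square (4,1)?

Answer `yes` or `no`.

Op 1: place BN@(2,2)
Op 2: place BQ@(4,0)
Op 3: remove (4,0)
Op 4: place BB@(1,1)
Op 5: place WK@(5,2)
Per-piece attacks for W:
  WK@(5,2): attacks (5,3) (5,1) (4,2) (4,3) (4,1)
W attacks (4,1): yes

Answer: yes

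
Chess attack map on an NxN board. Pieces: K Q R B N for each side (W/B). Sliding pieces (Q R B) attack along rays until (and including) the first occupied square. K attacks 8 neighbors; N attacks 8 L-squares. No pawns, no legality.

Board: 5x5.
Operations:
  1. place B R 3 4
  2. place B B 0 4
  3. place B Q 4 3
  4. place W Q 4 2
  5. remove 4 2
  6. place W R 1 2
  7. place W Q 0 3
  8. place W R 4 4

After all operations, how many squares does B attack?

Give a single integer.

Op 1: place BR@(3,4)
Op 2: place BB@(0,4)
Op 3: place BQ@(4,3)
Op 4: place WQ@(4,2)
Op 5: remove (4,2)
Op 6: place WR@(1,2)
Op 7: place WQ@(0,3)
Op 8: place WR@(4,4)
Per-piece attacks for B:
  BB@(0,4): attacks (1,3) (2,2) (3,1) (4,0)
  BR@(3,4): attacks (3,3) (3,2) (3,1) (3,0) (4,4) (2,4) (1,4) (0,4) [ray(1,0) blocked at (4,4); ray(-1,0) blocked at (0,4)]
  BQ@(4,3): attacks (4,4) (4,2) (4,1) (4,0) (3,3) (2,3) (1,3) (0,3) (3,4) (3,2) (2,1) (1,0) [ray(0,1) blocked at (4,4); ray(-1,0) blocked at (0,3); ray(-1,1) blocked at (3,4)]
Union (18 distinct): (0,3) (0,4) (1,0) (1,3) (1,4) (2,1) (2,2) (2,3) (2,4) (3,0) (3,1) (3,2) (3,3) (3,4) (4,0) (4,1) (4,2) (4,4)

Answer: 18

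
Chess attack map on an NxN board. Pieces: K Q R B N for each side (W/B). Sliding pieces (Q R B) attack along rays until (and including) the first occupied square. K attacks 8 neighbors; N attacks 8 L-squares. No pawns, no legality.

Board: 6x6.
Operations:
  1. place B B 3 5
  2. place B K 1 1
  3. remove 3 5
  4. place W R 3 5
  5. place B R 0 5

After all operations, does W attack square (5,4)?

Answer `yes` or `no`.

Answer: no

Derivation:
Op 1: place BB@(3,5)
Op 2: place BK@(1,1)
Op 3: remove (3,5)
Op 4: place WR@(3,5)
Op 5: place BR@(0,5)
Per-piece attacks for W:
  WR@(3,5): attacks (3,4) (3,3) (3,2) (3,1) (3,0) (4,5) (5,5) (2,5) (1,5) (0,5) [ray(-1,0) blocked at (0,5)]
W attacks (5,4): no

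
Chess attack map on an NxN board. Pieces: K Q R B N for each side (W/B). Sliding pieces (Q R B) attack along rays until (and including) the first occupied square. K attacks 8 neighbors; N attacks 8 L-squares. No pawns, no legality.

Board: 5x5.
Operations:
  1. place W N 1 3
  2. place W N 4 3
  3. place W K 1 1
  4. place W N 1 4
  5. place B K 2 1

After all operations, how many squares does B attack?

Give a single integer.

Answer: 8

Derivation:
Op 1: place WN@(1,3)
Op 2: place WN@(4,3)
Op 3: place WK@(1,1)
Op 4: place WN@(1,4)
Op 5: place BK@(2,1)
Per-piece attacks for B:
  BK@(2,1): attacks (2,2) (2,0) (3,1) (1,1) (3,2) (3,0) (1,2) (1,0)
Union (8 distinct): (1,0) (1,1) (1,2) (2,0) (2,2) (3,0) (3,1) (3,2)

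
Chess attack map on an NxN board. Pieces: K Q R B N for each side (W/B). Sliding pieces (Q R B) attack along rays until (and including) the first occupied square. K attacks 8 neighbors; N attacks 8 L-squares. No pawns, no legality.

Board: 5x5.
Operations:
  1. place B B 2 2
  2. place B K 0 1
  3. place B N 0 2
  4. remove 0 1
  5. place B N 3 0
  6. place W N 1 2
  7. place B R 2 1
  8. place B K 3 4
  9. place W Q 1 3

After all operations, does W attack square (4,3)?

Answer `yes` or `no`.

Answer: yes

Derivation:
Op 1: place BB@(2,2)
Op 2: place BK@(0,1)
Op 3: place BN@(0,2)
Op 4: remove (0,1)
Op 5: place BN@(3,0)
Op 6: place WN@(1,2)
Op 7: place BR@(2,1)
Op 8: place BK@(3,4)
Op 9: place WQ@(1,3)
Per-piece attacks for W:
  WN@(1,2): attacks (2,4) (3,3) (0,4) (2,0) (3,1) (0,0)
  WQ@(1,3): attacks (1,4) (1,2) (2,3) (3,3) (4,3) (0,3) (2,4) (2,2) (0,4) (0,2) [ray(0,-1) blocked at (1,2); ray(1,-1) blocked at (2,2); ray(-1,-1) blocked at (0,2)]
W attacks (4,3): yes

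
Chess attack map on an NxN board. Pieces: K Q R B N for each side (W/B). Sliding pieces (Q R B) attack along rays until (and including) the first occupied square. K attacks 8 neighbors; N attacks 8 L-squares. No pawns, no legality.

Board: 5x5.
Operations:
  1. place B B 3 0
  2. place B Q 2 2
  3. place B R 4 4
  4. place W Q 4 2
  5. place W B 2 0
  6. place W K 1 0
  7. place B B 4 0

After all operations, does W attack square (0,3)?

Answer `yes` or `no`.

Op 1: place BB@(3,0)
Op 2: place BQ@(2,2)
Op 3: place BR@(4,4)
Op 4: place WQ@(4,2)
Op 5: place WB@(2,0)
Op 6: place WK@(1,0)
Op 7: place BB@(4,0)
Per-piece attacks for W:
  WK@(1,0): attacks (1,1) (2,0) (0,0) (2,1) (0,1)
  WB@(2,0): attacks (3,1) (4,2) (1,1) (0,2) [ray(1,1) blocked at (4,2)]
  WQ@(4,2): attacks (4,3) (4,4) (4,1) (4,0) (3,2) (2,2) (3,3) (2,4) (3,1) (2,0) [ray(0,1) blocked at (4,4); ray(0,-1) blocked at (4,0); ray(-1,0) blocked at (2,2); ray(-1,-1) blocked at (2,0)]
W attacks (0,3): no

Answer: no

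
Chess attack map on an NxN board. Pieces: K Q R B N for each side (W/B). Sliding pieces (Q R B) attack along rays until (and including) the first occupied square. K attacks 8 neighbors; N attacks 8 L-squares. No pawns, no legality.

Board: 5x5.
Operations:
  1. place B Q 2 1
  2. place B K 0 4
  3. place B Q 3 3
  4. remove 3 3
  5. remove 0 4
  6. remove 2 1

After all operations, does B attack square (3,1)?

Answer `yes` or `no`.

Answer: no

Derivation:
Op 1: place BQ@(2,1)
Op 2: place BK@(0,4)
Op 3: place BQ@(3,3)
Op 4: remove (3,3)
Op 5: remove (0,4)
Op 6: remove (2,1)
Per-piece attacks for B:
B attacks (3,1): no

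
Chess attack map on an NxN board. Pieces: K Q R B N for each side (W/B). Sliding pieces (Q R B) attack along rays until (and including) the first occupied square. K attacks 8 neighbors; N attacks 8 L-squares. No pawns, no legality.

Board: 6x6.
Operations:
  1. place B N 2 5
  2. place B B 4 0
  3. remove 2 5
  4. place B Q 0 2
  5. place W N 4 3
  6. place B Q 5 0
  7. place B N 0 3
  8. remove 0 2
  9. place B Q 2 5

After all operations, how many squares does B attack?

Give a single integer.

Op 1: place BN@(2,5)
Op 2: place BB@(4,0)
Op 3: remove (2,5)
Op 4: place BQ@(0,2)
Op 5: place WN@(4,3)
Op 6: place BQ@(5,0)
Op 7: place BN@(0,3)
Op 8: remove (0,2)
Op 9: place BQ@(2,5)
Per-piece attacks for B:
  BN@(0,3): attacks (1,5) (2,4) (1,1) (2,2)
  BQ@(2,5): attacks (2,4) (2,3) (2,2) (2,1) (2,0) (3,5) (4,5) (5,5) (1,5) (0,5) (3,4) (4,3) (1,4) (0,3) [ray(1,-1) blocked at (4,3); ray(-1,-1) blocked at (0,3)]
  BB@(4,0): attacks (5,1) (3,1) (2,2) (1,3) (0,4)
  BQ@(5,0): attacks (5,1) (5,2) (5,3) (5,4) (5,5) (4,0) (4,1) (3,2) (2,3) (1,4) (0,5) [ray(-1,0) blocked at (4,0)]
Union (25 distinct): (0,3) (0,4) (0,5) (1,1) (1,3) (1,4) (1,5) (2,0) (2,1) (2,2) (2,3) (2,4) (3,1) (3,2) (3,4) (3,5) (4,0) (4,1) (4,3) (4,5) (5,1) (5,2) (5,3) (5,4) (5,5)

Answer: 25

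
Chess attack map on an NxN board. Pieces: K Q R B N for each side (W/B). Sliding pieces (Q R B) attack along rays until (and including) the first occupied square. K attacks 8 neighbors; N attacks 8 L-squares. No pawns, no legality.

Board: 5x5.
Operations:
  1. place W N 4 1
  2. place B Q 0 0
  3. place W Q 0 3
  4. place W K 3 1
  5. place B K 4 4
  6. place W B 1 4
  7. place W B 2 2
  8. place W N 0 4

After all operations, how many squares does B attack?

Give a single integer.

Answer: 12

Derivation:
Op 1: place WN@(4,1)
Op 2: place BQ@(0,0)
Op 3: place WQ@(0,3)
Op 4: place WK@(3,1)
Op 5: place BK@(4,4)
Op 6: place WB@(1,4)
Op 7: place WB@(2,2)
Op 8: place WN@(0,4)
Per-piece attacks for B:
  BQ@(0,0): attacks (0,1) (0,2) (0,3) (1,0) (2,0) (3,0) (4,0) (1,1) (2,2) [ray(0,1) blocked at (0,3); ray(1,1) blocked at (2,2)]
  BK@(4,4): attacks (4,3) (3,4) (3,3)
Union (12 distinct): (0,1) (0,2) (0,3) (1,0) (1,1) (2,0) (2,2) (3,0) (3,3) (3,4) (4,0) (4,3)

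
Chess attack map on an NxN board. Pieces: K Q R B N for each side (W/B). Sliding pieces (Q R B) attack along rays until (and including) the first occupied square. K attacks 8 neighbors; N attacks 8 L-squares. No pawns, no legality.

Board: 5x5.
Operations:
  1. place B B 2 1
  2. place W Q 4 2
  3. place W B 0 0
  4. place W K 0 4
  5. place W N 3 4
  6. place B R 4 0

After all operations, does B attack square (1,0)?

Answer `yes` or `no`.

Answer: yes

Derivation:
Op 1: place BB@(2,1)
Op 2: place WQ@(4,2)
Op 3: place WB@(0,0)
Op 4: place WK@(0,4)
Op 5: place WN@(3,4)
Op 6: place BR@(4,0)
Per-piece attacks for B:
  BB@(2,1): attacks (3,2) (4,3) (3,0) (1,2) (0,3) (1,0)
  BR@(4,0): attacks (4,1) (4,2) (3,0) (2,0) (1,0) (0,0) [ray(0,1) blocked at (4,2); ray(-1,0) blocked at (0,0)]
B attacks (1,0): yes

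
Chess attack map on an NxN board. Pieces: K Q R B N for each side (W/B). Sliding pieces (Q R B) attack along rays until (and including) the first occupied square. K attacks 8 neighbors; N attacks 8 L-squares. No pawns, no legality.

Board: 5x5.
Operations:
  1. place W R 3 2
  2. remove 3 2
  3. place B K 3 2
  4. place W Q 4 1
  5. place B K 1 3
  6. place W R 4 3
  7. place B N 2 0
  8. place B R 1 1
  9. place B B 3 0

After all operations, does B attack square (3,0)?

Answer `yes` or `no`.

Answer: no

Derivation:
Op 1: place WR@(3,2)
Op 2: remove (3,2)
Op 3: place BK@(3,2)
Op 4: place WQ@(4,1)
Op 5: place BK@(1,3)
Op 6: place WR@(4,3)
Op 7: place BN@(2,0)
Op 8: place BR@(1,1)
Op 9: place BB@(3,0)
Per-piece attacks for B:
  BR@(1,1): attacks (1,2) (1,3) (1,0) (2,1) (3,1) (4,1) (0,1) [ray(0,1) blocked at (1,3); ray(1,0) blocked at (4,1)]
  BK@(1,3): attacks (1,4) (1,2) (2,3) (0,3) (2,4) (2,2) (0,4) (0,2)
  BN@(2,0): attacks (3,2) (4,1) (1,2) (0,1)
  BB@(3,0): attacks (4,1) (2,1) (1,2) (0,3) [ray(1,1) blocked at (4,1)]
  BK@(3,2): attacks (3,3) (3,1) (4,2) (2,2) (4,3) (4,1) (2,3) (2,1)
B attacks (3,0): no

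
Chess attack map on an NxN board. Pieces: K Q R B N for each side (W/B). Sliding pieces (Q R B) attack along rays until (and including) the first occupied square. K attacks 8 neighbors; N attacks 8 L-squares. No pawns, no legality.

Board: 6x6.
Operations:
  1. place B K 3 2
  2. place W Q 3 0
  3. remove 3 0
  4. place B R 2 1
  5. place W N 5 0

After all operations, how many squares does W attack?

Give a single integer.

Answer: 2

Derivation:
Op 1: place BK@(3,2)
Op 2: place WQ@(3,0)
Op 3: remove (3,0)
Op 4: place BR@(2,1)
Op 5: place WN@(5,0)
Per-piece attacks for W:
  WN@(5,0): attacks (4,2) (3,1)
Union (2 distinct): (3,1) (4,2)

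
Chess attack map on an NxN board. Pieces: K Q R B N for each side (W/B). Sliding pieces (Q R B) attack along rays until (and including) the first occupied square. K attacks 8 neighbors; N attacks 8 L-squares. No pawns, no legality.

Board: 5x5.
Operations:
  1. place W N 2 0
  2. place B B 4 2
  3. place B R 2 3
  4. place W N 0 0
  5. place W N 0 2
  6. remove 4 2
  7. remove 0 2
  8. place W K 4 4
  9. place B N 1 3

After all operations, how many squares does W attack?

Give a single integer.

Answer: 8

Derivation:
Op 1: place WN@(2,0)
Op 2: place BB@(4,2)
Op 3: place BR@(2,3)
Op 4: place WN@(0,0)
Op 5: place WN@(0,2)
Op 6: remove (4,2)
Op 7: remove (0,2)
Op 8: place WK@(4,4)
Op 9: place BN@(1,3)
Per-piece attacks for W:
  WN@(0,0): attacks (1,2) (2,1)
  WN@(2,0): attacks (3,2) (4,1) (1,2) (0,1)
  WK@(4,4): attacks (4,3) (3,4) (3,3)
Union (8 distinct): (0,1) (1,2) (2,1) (3,2) (3,3) (3,4) (4,1) (4,3)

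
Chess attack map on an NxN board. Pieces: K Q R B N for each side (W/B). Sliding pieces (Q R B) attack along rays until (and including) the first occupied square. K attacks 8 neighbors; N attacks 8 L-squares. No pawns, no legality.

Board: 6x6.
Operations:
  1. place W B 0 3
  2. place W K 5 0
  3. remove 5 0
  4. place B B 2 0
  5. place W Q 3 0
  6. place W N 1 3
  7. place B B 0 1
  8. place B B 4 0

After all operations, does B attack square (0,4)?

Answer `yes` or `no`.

Op 1: place WB@(0,3)
Op 2: place WK@(5,0)
Op 3: remove (5,0)
Op 4: place BB@(2,0)
Op 5: place WQ@(3,0)
Op 6: place WN@(1,3)
Op 7: place BB@(0,1)
Op 8: place BB@(4,0)
Per-piece attacks for B:
  BB@(0,1): attacks (1,2) (2,3) (3,4) (4,5) (1,0)
  BB@(2,0): attacks (3,1) (4,2) (5,3) (1,1) (0,2)
  BB@(4,0): attacks (5,1) (3,1) (2,2) (1,3) [ray(-1,1) blocked at (1,3)]
B attacks (0,4): no

Answer: no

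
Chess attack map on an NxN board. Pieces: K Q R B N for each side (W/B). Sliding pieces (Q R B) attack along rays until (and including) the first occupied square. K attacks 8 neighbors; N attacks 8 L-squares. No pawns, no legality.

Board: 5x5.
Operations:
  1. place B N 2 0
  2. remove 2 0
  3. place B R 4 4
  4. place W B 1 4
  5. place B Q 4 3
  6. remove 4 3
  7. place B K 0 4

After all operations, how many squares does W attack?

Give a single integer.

Op 1: place BN@(2,0)
Op 2: remove (2,0)
Op 3: place BR@(4,4)
Op 4: place WB@(1,4)
Op 5: place BQ@(4,3)
Op 6: remove (4,3)
Op 7: place BK@(0,4)
Per-piece attacks for W:
  WB@(1,4): attacks (2,3) (3,2) (4,1) (0,3)
Union (4 distinct): (0,3) (2,3) (3,2) (4,1)

Answer: 4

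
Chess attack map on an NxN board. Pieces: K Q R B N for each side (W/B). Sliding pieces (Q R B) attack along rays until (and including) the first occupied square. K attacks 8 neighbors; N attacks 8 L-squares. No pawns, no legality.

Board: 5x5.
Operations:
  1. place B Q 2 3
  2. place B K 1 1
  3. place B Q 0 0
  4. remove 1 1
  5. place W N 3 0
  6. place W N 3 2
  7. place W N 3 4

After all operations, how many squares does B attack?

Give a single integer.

Op 1: place BQ@(2,3)
Op 2: place BK@(1,1)
Op 3: place BQ@(0,0)
Op 4: remove (1,1)
Op 5: place WN@(3,0)
Op 6: place WN@(3,2)
Op 7: place WN@(3,4)
Per-piece attacks for B:
  BQ@(0,0): attacks (0,1) (0,2) (0,3) (0,4) (1,0) (2,0) (3,0) (1,1) (2,2) (3,3) (4,4) [ray(1,0) blocked at (3,0)]
  BQ@(2,3): attacks (2,4) (2,2) (2,1) (2,0) (3,3) (4,3) (1,3) (0,3) (3,4) (3,2) (1,4) (1,2) (0,1) [ray(1,1) blocked at (3,4); ray(1,-1) blocked at (3,2)]
Union (19 distinct): (0,1) (0,2) (0,3) (0,4) (1,0) (1,1) (1,2) (1,3) (1,4) (2,0) (2,1) (2,2) (2,4) (3,0) (3,2) (3,3) (3,4) (4,3) (4,4)

Answer: 19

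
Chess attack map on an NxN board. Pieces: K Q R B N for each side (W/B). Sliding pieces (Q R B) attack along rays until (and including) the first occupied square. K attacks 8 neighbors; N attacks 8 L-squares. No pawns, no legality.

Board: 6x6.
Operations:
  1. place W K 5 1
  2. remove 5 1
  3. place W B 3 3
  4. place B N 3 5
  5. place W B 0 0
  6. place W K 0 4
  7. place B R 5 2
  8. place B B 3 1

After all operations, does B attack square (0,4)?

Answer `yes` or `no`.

Answer: yes

Derivation:
Op 1: place WK@(5,1)
Op 2: remove (5,1)
Op 3: place WB@(3,3)
Op 4: place BN@(3,5)
Op 5: place WB@(0,0)
Op 6: place WK@(0,4)
Op 7: place BR@(5,2)
Op 8: place BB@(3,1)
Per-piece attacks for B:
  BB@(3,1): attacks (4,2) (5,3) (4,0) (2,2) (1,3) (0,4) (2,0) [ray(-1,1) blocked at (0,4)]
  BN@(3,5): attacks (4,3) (5,4) (2,3) (1,4)
  BR@(5,2): attacks (5,3) (5,4) (5,5) (5,1) (5,0) (4,2) (3,2) (2,2) (1,2) (0,2)
B attacks (0,4): yes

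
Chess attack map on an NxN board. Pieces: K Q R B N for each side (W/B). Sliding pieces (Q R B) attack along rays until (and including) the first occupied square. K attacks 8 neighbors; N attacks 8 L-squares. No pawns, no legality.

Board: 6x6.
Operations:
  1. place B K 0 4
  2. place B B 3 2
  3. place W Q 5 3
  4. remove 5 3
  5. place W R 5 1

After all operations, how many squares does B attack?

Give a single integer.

Op 1: place BK@(0,4)
Op 2: place BB@(3,2)
Op 3: place WQ@(5,3)
Op 4: remove (5,3)
Op 5: place WR@(5,1)
Per-piece attacks for B:
  BK@(0,4): attacks (0,5) (0,3) (1,4) (1,5) (1,3)
  BB@(3,2): attacks (4,3) (5,4) (4,1) (5,0) (2,3) (1,4) (0,5) (2,1) (1,0)
Union (12 distinct): (0,3) (0,5) (1,0) (1,3) (1,4) (1,5) (2,1) (2,3) (4,1) (4,3) (5,0) (5,4)

Answer: 12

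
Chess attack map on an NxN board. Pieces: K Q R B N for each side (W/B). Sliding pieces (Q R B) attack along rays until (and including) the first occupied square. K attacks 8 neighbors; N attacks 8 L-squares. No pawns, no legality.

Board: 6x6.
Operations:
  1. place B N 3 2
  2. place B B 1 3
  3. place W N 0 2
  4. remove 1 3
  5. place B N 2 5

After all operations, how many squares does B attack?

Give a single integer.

Op 1: place BN@(3,2)
Op 2: place BB@(1,3)
Op 3: place WN@(0,2)
Op 4: remove (1,3)
Op 5: place BN@(2,5)
Per-piece attacks for B:
  BN@(2,5): attacks (3,3) (4,4) (1,3) (0,4)
  BN@(3,2): attacks (4,4) (5,3) (2,4) (1,3) (4,0) (5,1) (2,0) (1,1)
Union (10 distinct): (0,4) (1,1) (1,3) (2,0) (2,4) (3,3) (4,0) (4,4) (5,1) (5,3)

Answer: 10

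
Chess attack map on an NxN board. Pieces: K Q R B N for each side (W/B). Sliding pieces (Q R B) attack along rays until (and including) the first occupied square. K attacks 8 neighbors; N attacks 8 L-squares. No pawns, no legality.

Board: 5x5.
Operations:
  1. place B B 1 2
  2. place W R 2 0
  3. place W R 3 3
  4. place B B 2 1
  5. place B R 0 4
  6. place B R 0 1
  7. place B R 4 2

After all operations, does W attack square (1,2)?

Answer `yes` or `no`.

Answer: no

Derivation:
Op 1: place BB@(1,2)
Op 2: place WR@(2,0)
Op 3: place WR@(3,3)
Op 4: place BB@(2,1)
Op 5: place BR@(0,4)
Op 6: place BR@(0,1)
Op 7: place BR@(4,2)
Per-piece attacks for W:
  WR@(2,0): attacks (2,1) (3,0) (4,0) (1,0) (0,0) [ray(0,1) blocked at (2,1)]
  WR@(3,3): attacks (3,4) (3,2) (3,1) (3,0) (4,3) (2,3) (1,3) (0,3)
W attacks (1,2): no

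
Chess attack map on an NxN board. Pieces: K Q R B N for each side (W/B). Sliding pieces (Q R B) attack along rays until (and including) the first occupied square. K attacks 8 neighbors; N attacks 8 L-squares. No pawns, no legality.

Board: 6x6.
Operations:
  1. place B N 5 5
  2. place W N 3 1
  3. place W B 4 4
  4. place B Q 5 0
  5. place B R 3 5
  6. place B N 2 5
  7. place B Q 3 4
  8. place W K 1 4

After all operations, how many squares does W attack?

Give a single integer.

Op 1: place BN@(5,5)
Op 2: place WN@(3,1)
Op 3: place WB@(4,4)
Op 4: place BQ@(5,0)
Op 5: place BR@(3,5)
Op 6: place BN@(2,5)
Op 7: place BQ@(3,4)
Op 8: place WK@(1,4)
Per-piece attacks for W:
  WK@(1,4): attacks (1,5) (1,3) (2,4) (0,4) (2,5) (2,3) (0,5) (0,3)
  WN@(3,1): attacks (4,3) (5,2) (2,3) (1,2) (5,0) (1,0)
  WB@(4,4): attacks (5,5) (5,3) (3,5) (3,3) (2,2) (1,1) (0,0) [ray(1,1) blocked at (5,5); ray(-1,1) blocked at (3,5)]
Union (20 distinct): (0,0) (0,3) (0,4) (0,5) (1,0) (1,1) (1,2) (1,3) (1,5) (2,2) (2,3) (2,4) (2,5) (3,3) (3,5) (4,3) (5,0) (5,2) (5,3) (5,5)

Answer: 20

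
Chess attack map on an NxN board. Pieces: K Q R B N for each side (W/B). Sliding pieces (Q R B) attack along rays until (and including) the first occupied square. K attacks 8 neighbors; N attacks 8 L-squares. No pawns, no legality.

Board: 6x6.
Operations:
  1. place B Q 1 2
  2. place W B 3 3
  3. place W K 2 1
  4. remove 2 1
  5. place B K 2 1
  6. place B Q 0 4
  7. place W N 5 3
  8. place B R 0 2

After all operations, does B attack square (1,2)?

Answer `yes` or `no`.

Op 1: place BQ@(1,2)
Op 2: place WB@(3,3)
Op 3: place WK@(2,1)
Op 4: remove (2,1)
Op 5: place BK@(2,1)
Op 6: place BQ@(0,4)
Op 7: place WN@(5,3)
Op 8: place BR@(0,2)
Per-piece attacks for B:
  BR@(0,2): attacks (0,3) (0,4) (0,1) (0,0) (1,2) [ray(0,1) blocked at (0,4); ray(1,0) blocked at (1,2)]
  BQ@(0,4): attacks (0,5) (0,3) (0,2) (1,4) (2,4) (3,4) (4,4) (5,4) (1,5) (1,3) (2,2) (3,1) (4,0) [ray(0,-1) blocked at (0,2)]
  BQ@(1,2): attacks (1,3) (1,4) (1,5) (1,1) (1,0) (2,2) (3,2) (4,2) (5,2) (0,2) (2,3) (3,4) (4,5) (2,1) (0,3) (0,1) [ray(-1,0) blocked at (0,2); ray(1,-1) blocked at (2,1)]
  BK@(2,1): attacks (2,2) (2,0) (3,1) (1,1) (3,2) (3,0) (1,2) (1,0)
B attacks (1,2): yes

Answer: yes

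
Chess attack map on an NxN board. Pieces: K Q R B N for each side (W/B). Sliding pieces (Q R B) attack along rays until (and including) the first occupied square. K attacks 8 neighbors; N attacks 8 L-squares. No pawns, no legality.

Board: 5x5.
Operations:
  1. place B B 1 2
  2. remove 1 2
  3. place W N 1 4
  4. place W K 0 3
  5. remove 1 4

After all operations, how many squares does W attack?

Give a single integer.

Answer: 5

Derivation:
Op 1: place BB@(1,2)
Op 2: remove (1,2)
Op 3: place WN@(1,4)
Op 4: place WK@(0,3)
Op 5: remove (1,4)
Per-piece attacks for W:
  WK@(0,3): attacks (0,4) (0,2) (1,3) (1,4) (1,2)
Union (5 distinct): (0,2) (0,4) (1,2) (1,3) (1,4)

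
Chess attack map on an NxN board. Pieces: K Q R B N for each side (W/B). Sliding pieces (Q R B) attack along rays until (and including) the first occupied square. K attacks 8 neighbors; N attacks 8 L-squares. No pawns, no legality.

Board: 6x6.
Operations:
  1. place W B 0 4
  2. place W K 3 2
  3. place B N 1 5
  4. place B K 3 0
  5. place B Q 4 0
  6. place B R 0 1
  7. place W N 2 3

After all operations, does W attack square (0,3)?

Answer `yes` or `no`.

Op 1: place WB@(0,4)
Op 2: place WK@(3,2)
Op 3: place BN@(1,5)
Op 4: place BK@(3,0)
Op 5: place BQ@(4,0)
Op 6: place BR@(0,1)
Op 7: place WN@(2,3)
Per-piece attacks for W:
  WB@(0,4): attacks (1,5) (1,3) (2,2) (3,1) (4,0) [ray(1,1) blocked at (1,5); ray(1,-1) blocked at (4,0)]
  WN@(2,3): attacks (3,5) (4,4) (1,5) (0,4) (3,1) (4,2) (1,1) (0,2)
  WK@(3,2): attacks (3,3) (3,1) (4,2) (2,2) (4,3) (4,1) (2,3) (2,1)
W attacks (0,3): no

Answer: no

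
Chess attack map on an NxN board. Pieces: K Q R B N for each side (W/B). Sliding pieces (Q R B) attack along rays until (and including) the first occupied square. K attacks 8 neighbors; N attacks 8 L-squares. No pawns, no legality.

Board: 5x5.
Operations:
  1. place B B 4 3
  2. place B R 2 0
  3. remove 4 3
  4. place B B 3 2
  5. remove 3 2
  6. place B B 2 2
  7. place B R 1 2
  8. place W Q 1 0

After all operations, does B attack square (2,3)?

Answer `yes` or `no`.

Answer: no

Derivation:
Op 1: place BB@(4,3)
Op 2: place BR@(2,0)
Op 3: remove (4,3)
Op 4: place BB@(3,2)
Op 5: remove (3,2)
Op 6: place BB@(2,2)
Op 7: place BR@(1,2)
Op 8: place WQ@(1,0)
Per-piece attacks for B:
  BR@(1,2): attacks (1,3) (1,4) (1,1) (1,0) (2,2) (0,2) [ray(0,-1) blocked at (1,0); ray(1,0) blocked at (2,2)]
  BR@(2,0): attacks (2,1) (2,2) (3,0) (4,0) (1,0) [ray(0,1) blocked at (2,2); ray(-1,0) blocked at (1,0)]
  BB@(2,2): attacks (3,3) (4,4) (3,1) (4,0) (1,3) (0,4) (1,1) (0,0)
B attacks (2,3): no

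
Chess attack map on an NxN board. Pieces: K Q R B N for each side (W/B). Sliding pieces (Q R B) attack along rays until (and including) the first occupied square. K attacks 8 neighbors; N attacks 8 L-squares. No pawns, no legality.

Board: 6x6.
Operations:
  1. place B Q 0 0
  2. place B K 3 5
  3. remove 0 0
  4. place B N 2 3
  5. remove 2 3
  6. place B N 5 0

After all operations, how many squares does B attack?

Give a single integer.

Answer: 7

Derivation:
Op 1: place BQ@(0,0)
Op 2: place BK@(3,5)
Op 3: remove (0,0)
Op 4: place BN@(2,3)
Op 5: remove (2,3)
Op 6: place BN@(5,0)
Per-piece attacks for B:
  BK@(3,5): attacks (3,4) (4,5) (2,5) (4,4) (2,4)
  BN@(5,0): attacks (4,2) (3,1)
Union (7 distinct): (2,4) (2,5) (3,1) (3,4) (4,2) (4,4) (4,5)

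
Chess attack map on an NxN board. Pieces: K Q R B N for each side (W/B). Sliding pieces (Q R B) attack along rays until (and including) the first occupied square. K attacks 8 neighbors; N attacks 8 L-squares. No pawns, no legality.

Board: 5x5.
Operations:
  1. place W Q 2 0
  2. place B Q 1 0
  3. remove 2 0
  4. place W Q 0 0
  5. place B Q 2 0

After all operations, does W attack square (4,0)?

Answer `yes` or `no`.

Answer: no

Derivation:
Op 1: place WQ@(2,0)
Op 2: place BQ@(1,0)
Op 3: remove (2,0)
Op 4: place WQ@(0,0)
Op 5: place BQ@(2,0)
Per-piece attacks for W:
  WQ@(0,0): attacks (0,1) (0,2) (0,3) (0,4) (1,0) (1,1) (2,2) (3,3) (4,4) [ray(1,0) blocked at (1,0)]
W attacks (4,0): no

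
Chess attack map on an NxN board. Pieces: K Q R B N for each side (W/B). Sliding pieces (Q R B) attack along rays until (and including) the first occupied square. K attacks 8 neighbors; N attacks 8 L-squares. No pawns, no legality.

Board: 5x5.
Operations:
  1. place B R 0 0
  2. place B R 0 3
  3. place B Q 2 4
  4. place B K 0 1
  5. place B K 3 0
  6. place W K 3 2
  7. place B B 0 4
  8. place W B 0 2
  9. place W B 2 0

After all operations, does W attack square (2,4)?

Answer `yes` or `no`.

Answer: yes

Derivation:
Op 1: place BR@(0,0)
Op 2: place BR@(0,3)
Op 3: place BQ@(2,4)
Op 4: place BK@(0,1)
Op 5: place BK@(3,0)
Op 6: place WK@(3,2)
Op 7: place BB@(0,4)
Op 8: place WB@(0,2)
Op 9: place WB@(2,0)
Per-piece attacks for W:
  WB@(0,2): attacks (1,3) (2,4) (1,1) (2,0) [ray(1,1) blocked at (2,4); ray(1,-1) blocked at (2,0)]
  WB@(2,0): attacks (3,1) (4,2) (1,1) (0,2) [ray(-1,1) blocked at (0,2)]
  WK@(3,2): attacks (3,3) (3,1) (4,2) (2,2) (4,3) (4,1) (2,3) (2,1)
W attacks (2,4): yes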